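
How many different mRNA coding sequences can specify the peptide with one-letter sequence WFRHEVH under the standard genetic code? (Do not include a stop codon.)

384

Trp: 1 codon.
Phe: 2 codons.
Arg: 6 codons.
His: 2 codons.
Glu: 2 codons.
Val: 4 codons.
His: 2 codons.
1 × 2 × 6 × 2 × 2 × 4 × 2 = 384.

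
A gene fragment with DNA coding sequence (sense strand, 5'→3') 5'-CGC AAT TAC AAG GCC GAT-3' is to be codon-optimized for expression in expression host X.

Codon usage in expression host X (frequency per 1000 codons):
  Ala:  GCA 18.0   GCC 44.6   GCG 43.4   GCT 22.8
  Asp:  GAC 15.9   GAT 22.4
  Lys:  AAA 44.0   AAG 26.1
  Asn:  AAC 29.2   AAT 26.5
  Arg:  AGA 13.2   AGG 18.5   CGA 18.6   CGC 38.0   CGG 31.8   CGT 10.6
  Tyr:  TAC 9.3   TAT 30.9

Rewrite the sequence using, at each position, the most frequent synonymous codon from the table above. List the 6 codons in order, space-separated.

Codon 1 (Arg): best is CGC at 38.0.
Codon 2 (Asn): best is AAC at 29.2.
Codon 3 (Tyr): best is TAT at 30.9.
Codon 4 (Lys): best is AAA at 44.0.
Codon 5 (Ala): best is GCC at 44.6.
Codon 6 (Asp): best is GAT at 22.4.

CGC AAC TAT AAA GCC GAT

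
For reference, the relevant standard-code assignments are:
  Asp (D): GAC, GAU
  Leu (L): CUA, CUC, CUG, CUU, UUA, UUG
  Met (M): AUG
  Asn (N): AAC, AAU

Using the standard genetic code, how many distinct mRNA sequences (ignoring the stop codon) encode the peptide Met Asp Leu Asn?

24

Met: 1 codon.
Asp: 2 codons.
Leu: 6 codons.
Asn: 2 codons.
1 × 2 × 6 × 2 = 24.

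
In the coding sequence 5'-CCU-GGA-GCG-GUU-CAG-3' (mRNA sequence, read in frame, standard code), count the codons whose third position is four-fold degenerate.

Codon 1 CCU (Pro): third position 4-fold.
Codon 2 GGA (Gly): third position 4-fold.
Codon 3 GCG (Ala): third position 4-fold.
Codon 4 GUU (Val): third position 4-fold.
Codon 5 CAG (Gln): third position 2-fold.
Four-fold degenerate third positions: 4.

4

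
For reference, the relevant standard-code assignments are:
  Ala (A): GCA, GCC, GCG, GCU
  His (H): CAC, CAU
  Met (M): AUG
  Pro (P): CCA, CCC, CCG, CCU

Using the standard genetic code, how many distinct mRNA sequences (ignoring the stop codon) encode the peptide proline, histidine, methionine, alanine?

Pro: 4 codons.
His: 2 codons.
Met: 1 codon.
Ala: 4 codons.
4 × 2 × 1 × 4 = 32.

32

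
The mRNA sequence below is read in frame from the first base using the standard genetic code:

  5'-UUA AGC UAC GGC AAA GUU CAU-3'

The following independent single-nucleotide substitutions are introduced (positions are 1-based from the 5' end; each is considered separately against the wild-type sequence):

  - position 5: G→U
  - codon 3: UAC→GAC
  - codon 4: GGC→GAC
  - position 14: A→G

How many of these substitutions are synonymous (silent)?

Codon 2: AGC (Ser) → AUC (Ile) — missense.
Codon 3: UAC (Tyr) → GAC (Asp) — missense.
Codon 4: GGC (Gly) → GAC (Asp) — missense.
Codon 5: AAA (Lys) → AGA (Arg) — missense.
Synonymous: 0 of 4.

0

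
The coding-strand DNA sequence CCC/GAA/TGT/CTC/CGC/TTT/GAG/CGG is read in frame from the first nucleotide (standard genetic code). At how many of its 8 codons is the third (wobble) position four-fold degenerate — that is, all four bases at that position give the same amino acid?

4

Codon 1 CCC (Pro): third position 4-fold.
Codon 2 GAA (Glu): third position 2-fold.
Codon 3 TGT (Cys): third position 2-fold.
Codon 4 CTC (Leu): third position 4-fold.
Codon 5 CGC (Arg): third position 4-fold.
Codon 6 TTT (Phe): third position 2-fold.
Codon 7 GAG (Glu): third position 2-fold.
Codon 8 CGG (Arg): third position 4-fold.
Four-fold degenerate third positions: 4.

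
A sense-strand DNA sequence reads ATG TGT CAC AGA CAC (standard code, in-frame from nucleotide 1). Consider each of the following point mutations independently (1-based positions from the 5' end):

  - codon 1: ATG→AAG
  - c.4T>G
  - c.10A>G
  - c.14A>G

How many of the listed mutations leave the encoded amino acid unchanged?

Codon 1: ATG (Met) → AAG (Lys) — missense.
Codon 2: TGT (Cys) → GGT (Gly) — missense.
Codon 4: AGA (Arg) → GGA (Gly) — missense.
Codon 5: CAC (His) → CGC (Arg) — missense.
Synonymous: 0 of 4.

0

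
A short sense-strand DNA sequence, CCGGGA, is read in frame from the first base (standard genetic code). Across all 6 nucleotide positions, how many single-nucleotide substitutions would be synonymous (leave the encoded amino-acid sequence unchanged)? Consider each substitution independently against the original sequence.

6

Codon 1 (CCG, Pro): 3 synonymous substitutions.
Codon 2 (GGA, Gly): 3 synonymous substitutions.
Total: 3 + 3 = 6.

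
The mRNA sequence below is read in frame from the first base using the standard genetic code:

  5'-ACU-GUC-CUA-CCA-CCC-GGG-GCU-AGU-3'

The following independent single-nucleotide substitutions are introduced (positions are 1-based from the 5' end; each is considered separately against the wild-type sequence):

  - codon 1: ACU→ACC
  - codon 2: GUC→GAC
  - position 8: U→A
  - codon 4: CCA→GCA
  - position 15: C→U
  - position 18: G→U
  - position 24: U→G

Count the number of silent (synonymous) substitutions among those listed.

Codon 1: ACU (Thr) → ACC (Thr) — synonymous.
Codon 2: GUC (Val) → GAC (Asp) — missense.
Codon 3: CUA (Leu) → CAA (Gln) — missense.
Codon 4: CCA (Pro) → GCA (Ala) — missense.
Codon 5: CCC (Pro) → CCU (Pro) — synonymous.
Codon 6: GGG (Gly) → GGU (Gly) — synonymous.
Codon 8: AGU (Ser) → AGG (Arg) — missense.
Synonymous: 3 of 7.

3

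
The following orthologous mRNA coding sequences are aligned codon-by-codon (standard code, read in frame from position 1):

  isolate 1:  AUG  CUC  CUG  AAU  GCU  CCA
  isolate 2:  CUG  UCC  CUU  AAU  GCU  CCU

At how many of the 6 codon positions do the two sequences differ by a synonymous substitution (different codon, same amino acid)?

Codon 1: AUG Met / CUG Leu — nonsynonymous.
Codon 2: CUC Leu / UCC Ser — nonsynonymous.
Codon 3: CUG Leu / CUU Leu — synonymous.
Codon 4: AAU Asn / AAU Asn — identical.
Codon 5: GCU Ala / GCU Ala — identical.
Codon 6: CCA Pro / CCU Pro — synonymous.
Synonymous differences: 2.

2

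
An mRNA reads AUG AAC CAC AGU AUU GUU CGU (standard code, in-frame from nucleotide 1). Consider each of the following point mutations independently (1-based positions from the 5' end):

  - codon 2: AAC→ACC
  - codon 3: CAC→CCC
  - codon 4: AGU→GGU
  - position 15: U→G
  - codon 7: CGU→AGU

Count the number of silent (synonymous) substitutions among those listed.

0

Codon 2: AAC (Asn) → ACC (Thr) — missense.
Codon 3: CAC (His) → CCC (Pro) — missense.
Codon 4: AGU (Ser) → GGU (Gly) — missense.
Codon 5: AUU (Ile) → AUG (Met) — missense.
Codon 7: CGU (Arg) → AGU (Ser) — missense.
Synonymous: 0 of 5.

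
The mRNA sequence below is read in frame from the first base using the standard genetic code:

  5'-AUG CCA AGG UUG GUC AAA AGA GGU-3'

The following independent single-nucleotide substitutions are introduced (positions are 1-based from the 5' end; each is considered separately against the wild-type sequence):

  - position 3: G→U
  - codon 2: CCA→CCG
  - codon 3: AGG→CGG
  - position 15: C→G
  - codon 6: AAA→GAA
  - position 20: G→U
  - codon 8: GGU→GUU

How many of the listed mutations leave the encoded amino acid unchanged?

Codon 1: AUG (Met) → AUU (Ile) — missense.
Codon 2: CCA (Pro) → CCG (Pro) — synonymous.
Codon 3: AGG (Arg) → CGG (Arg) — synonymous.
Codon 5: GUC (Val) → GUG (Val) — synonymous.
Codon 6: AAA (Lys) → GAA (Glu) — missense.
Codon 7: AGA (Arg) → AUA (Ile) — missense.
Codon 8: GGU (Gly) → GUU (Val) — missense.
Synonymous: 3 of 7.

3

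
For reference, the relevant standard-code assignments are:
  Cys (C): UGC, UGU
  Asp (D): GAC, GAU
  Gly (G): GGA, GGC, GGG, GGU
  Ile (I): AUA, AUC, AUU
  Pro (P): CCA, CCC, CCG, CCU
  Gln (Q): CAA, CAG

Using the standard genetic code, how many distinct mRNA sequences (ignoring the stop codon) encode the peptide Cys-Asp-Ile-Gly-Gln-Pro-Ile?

1152

Cys: 2 codons.
Asp: 2 codons.
Ile: 3 codons.
Gly: 4 codons.
Gln: 2 codons.
Pro: 4 codons.
Ile: 3 codons.
2 × 2 × 3 × 4 × 2 × 4 × 3 = 1152.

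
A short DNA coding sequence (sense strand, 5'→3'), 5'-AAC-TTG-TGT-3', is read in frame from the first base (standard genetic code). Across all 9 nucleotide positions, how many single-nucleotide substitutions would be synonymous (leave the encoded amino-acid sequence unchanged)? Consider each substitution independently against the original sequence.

4

Codon 1 (AAC, Asn): 1 synonymous substitution.
Codon 2 (TTG, Leu): 2 synonymous substitutions.
Codon 3 (TGT, Cys): 1 synonymous substitution.
Total: 1 + 2 + 1 = 4.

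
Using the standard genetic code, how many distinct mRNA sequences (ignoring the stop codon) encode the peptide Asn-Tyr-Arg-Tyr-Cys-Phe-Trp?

192

Asn: 2 codons.
Tyr: 2 codons.
Arg: 6 codons.
Tyr: 2 codons.
Cys: 2 codons.
Phe: 2 codons.
Trp: 1 codon.
2 × 2 × 6 × 2 × 2 × 2 × 1 = 192.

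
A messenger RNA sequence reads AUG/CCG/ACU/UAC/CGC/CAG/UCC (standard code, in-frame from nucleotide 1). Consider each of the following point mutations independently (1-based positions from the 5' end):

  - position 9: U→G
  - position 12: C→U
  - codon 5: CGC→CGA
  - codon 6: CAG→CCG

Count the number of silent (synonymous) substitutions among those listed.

Codon 3: ACU (Thr) → ACG (Thr) — synonymous.
Codon 4: UAC (Tyr) → UAU (Tyr) — synonymous.
Codon 5: CGC (Arg) → CGA (Arg) — synonymous.
Codon 6: CAG (Gln) → CCG (Pro) — missense.
Synonymous: 3 of 4.

3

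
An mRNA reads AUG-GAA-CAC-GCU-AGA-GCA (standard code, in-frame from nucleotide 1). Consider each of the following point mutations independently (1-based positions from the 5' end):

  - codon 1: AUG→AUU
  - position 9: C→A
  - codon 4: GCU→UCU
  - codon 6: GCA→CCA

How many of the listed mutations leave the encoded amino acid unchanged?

0

Codon 1: AUG (Met) → AUU (Ile) — missense.
Codon 3: CAC (His) → CAA (Gln) — missense.
Codon 4: GCU (Ala) → UCU (Ser) — missense.
Codon 6: GCA (Ala) → CCA (Pro) — missense.
Synonymous: 0 of 4.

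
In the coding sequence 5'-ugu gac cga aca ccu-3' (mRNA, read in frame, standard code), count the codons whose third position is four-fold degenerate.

Codon 1 UGU (Cys): third position 2-fold.
Codon 2 GAC (Asp): third position 2-fold.
Codon 3 CGA (Arg): third position 4-fold.
Codon 4 ACA (Thr): third position 4-fold.
Codon 5 CCU (Pro): third position 4-fold.
Four-fold degenerate third positions: 3.

3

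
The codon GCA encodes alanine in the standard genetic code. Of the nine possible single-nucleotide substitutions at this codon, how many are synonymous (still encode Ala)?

3

Position 1: none → 0 synonymous.
Position 2: none → 0 synonymous.
Position 3: GCU, GCC, GCG → 3 synonymous.
Total: 0 + 0 + 3 = 3.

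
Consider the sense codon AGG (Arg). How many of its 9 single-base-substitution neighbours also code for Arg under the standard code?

Position 1: CGG → 1 synonymous.
Position 2: none → 0 synonymous.
Position 3: AGA → 1 synonymous.
Total: 1 + 0 + 1 = 2.

2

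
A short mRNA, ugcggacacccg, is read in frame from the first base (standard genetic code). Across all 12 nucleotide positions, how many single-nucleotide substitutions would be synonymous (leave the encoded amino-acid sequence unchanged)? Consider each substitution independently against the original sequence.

Codon 1 (UGC, Cys): 1 synonymous substitution.
Codon 2 (GGA, Gly): 3 synonymous substitutions.
Codon 3 (CAC, His): 1 synonymous substitution.
Codon 4 (CCG, Pro): 3 synonymous substitutions.
Total: 1 + 3 + 1 + 3 = 8.

8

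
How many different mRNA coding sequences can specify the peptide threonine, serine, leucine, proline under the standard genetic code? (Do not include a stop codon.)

Thr: 4 codons.
Ser: 6 codons.
Leu: 6 codons.
Pro: 4 codons.
4 × 6 × 6 × 4 = 576.

576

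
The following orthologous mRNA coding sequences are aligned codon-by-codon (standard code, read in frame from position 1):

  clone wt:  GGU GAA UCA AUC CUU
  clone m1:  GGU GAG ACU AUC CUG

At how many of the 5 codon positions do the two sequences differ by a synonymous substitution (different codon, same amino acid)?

2

Codon 1: GGU Gly / GGU Gly — identical.
Codon 2: GAA Glu / GAG Glu — synonymous.
Codon 3: UCA Ser / ACU Thr — nonsynonymous.
Codon 4: AUC Ile / AUC Ile — identical.
Codon 5: CUU Leu / CUG Leu — synonymous.
Synonymous differences: 2.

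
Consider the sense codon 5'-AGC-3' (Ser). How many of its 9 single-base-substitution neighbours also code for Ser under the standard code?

Position 1: none → 0 synonymous.
Position 2: none → 0 synonymous.
Position 3: AGU → 1 synonymous.
Total: 0 + 0 + 1 = 1.

1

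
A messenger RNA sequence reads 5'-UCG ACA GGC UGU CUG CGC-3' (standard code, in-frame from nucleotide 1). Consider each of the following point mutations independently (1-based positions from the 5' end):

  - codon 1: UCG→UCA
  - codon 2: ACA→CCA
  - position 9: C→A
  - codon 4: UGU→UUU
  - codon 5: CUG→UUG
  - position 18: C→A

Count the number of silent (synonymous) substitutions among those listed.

Codon 1: UCG (Ser) → UCA (Ser) — synonymous.
Codon 2: ACA (Thr) → CCA (Pro) — missense.
Codon 3: GGC (Gly) → GGA (Gly) — synonymous.
Codon 4: UGU (Cys) → UUU (Phe) — missense.
Codon 5: CUG (Leu) → UUG (Leu) — synonymous.
Codon 6: CGC (Arg) → CGA (Arg) — synonymous.
Synonymous: 4 of 6.

4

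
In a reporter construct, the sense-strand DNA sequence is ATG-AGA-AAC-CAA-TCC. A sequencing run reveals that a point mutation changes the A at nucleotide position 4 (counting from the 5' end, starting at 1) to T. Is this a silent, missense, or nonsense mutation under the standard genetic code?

nonsense

Position 4 falls in codon 2: AGA → Arg.
After the substitution the codon is TGA → Stop.
The new codon is a stop codon, so this is a nonsense mutation.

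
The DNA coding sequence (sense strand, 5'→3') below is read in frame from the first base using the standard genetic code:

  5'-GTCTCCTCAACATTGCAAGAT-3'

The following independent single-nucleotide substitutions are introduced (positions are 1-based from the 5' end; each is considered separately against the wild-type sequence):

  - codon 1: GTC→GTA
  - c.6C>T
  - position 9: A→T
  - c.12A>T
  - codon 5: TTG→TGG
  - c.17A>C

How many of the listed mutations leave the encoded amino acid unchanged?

Codon 1: GTC (Val) → GTA (Val) — synonymous.
Codon 2: TCC (Ser) → TCT (Ser) — synonymous.
Codon 3: TCA (Ser) → TCT (Ser) — synonymous.
Codon 4: ACA (Thr) → ACT (Thr) — synonymous.
Codon 5: TTG (Leu) → TGG (Trp) — missense.
Codon 6: CAA (Gln) → CCA (Pro) — missense.
Synonymous: 4 of 6.

4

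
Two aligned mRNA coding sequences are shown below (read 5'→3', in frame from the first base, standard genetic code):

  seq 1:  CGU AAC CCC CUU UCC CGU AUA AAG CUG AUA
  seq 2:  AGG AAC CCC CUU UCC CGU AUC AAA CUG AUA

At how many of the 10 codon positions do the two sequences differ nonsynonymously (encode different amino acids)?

Codon 1: CGU Arg / AGG Arg — synonymous.
Codon 2: AAC Asn / AAC Asn — identical.
Codon 3: CCC Pro / CCC Pro — identical.
Codon 4: CUU Leu / CUU Leu — identical.
Codon 5: UCC Ser / UCC Ser — identical.
Codon 6: CGU Arg / CGU Arg — identical.
Codon 7: AUA Ile / AUC Ile — synonymous.
Codon 8: AAG Lys / AAA Lys — synonymous.
Codon 9: CUG Leu / CUG Leu — identical.
Codon 10: AUA Ile / AUA Ile — identical.
Nonsynonymous differences: 0.

0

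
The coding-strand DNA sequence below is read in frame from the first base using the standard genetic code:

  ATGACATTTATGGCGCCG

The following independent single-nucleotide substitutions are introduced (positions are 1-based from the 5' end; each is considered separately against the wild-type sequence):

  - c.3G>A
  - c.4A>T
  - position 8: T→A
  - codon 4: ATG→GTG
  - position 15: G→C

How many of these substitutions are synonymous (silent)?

Codon 1: ATG (Met) → ATA (Ile) — missense.
Codon 2: ACA (Thr) → TCA (Ser) — missense.
Codon 3: TTT (Phe) → TAT (Tyr) — missense.
Codon 4: ATG (Met) → GTG (Val) — missense.
Codon 5: GCG (Ala) → GCC (Ala) — synonymous.
Synonymous: 1 of 5.

1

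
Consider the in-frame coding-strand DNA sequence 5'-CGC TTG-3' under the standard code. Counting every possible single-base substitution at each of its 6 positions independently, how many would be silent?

5

Codon 1 (CGC, Arg): 3 synonymous substitutions.
Codon 2 (TTG, Leu): 2 synonymous substitutions.
Total: 3 + 2 = 5.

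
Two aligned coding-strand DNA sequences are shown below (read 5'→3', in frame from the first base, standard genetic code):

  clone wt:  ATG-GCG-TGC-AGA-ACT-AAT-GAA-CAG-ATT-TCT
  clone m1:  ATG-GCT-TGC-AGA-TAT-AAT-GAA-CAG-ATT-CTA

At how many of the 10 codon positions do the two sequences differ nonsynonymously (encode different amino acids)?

Codon 1: ATG Met / ATG Met — identical.
Codon 2: GCG Ala / GCT Ala — synonymous.
Codon 3: TGC Cys / TGC Cys — identical.
Codon 4: AGA Arg / AGA Arg — identical.
Codon 5: ACT Thr / TAT Tyr — nonsynonymous.
Codon 6: AAT Asn / AAT Asn — identical.
Codon 7: GAA Glu / GAA Glu — identical.
Codon 8: CAG Gln / CAG Gln — identical.
Codon 9: ATT Ile / ATT Ile — identical.
Codon 10: TCT Ser / CTA Leu — nonsynonymous.
Nonsynonymous differences: 2.

2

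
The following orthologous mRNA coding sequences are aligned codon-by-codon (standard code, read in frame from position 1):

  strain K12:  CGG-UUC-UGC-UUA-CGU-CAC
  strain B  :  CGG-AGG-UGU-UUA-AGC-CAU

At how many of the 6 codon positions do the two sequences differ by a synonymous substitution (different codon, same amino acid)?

Codon 1: CGG Arg / CGG Arg — identical.
Codon 2: UUC Phe / AGG Arg — nonsynonymous.
Codon 3: UGC Cys / UGU Cys — synonymous.
Codon 4: UUA Leu / UUA Leu — identical.
Codon 5: CGU Arg / AGC Ser — nonsynonymous.
Codon 6: CAC His / CAU His — synonymous.
Synonymous differences: 2.

2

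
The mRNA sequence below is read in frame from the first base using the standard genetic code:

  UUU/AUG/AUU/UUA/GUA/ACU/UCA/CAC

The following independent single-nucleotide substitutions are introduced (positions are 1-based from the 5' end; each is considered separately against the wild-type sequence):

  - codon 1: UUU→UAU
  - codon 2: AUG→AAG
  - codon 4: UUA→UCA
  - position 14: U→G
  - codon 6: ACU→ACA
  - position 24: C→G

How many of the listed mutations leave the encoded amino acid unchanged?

Codon 1: UUU (Phe) → UAU (Tyr) — missense.
Codon 2: AUG (Met) → AAG (Lys) — missense.
Codon 4: UUA (Leu) → UCA (Ser) — missense.
Codon 5: GUA (Val) → GGA (Gly) — missense.
Codon 6: ACU (Thr) → ACA (Thr) — synonymous.
Codon 8: CAC (His) → CAG (Gln) — missense.
Synonymous: 1 of 6.

1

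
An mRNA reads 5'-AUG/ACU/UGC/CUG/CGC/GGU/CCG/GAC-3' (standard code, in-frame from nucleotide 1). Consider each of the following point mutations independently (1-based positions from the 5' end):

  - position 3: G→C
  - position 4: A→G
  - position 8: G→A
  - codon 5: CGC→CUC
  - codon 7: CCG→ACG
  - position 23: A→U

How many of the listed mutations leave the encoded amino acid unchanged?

0

Codon 1: AUG (Met) → AUC (Ile) — missense.
Codon 2: ACU (Thr) → GCU (Ala) — missense.
Codon 3: UGC (Cys) → UAC (Tyr) — missense.
Codon 5: CGC (Arg) → CUC (Leu) — missense.
Codon 7: CCG (Pro) → ACG (Thr) — missense.
Codon 8: GAC (Asp) → GUC (Val) — missense.
Synonymous: 0 of 6.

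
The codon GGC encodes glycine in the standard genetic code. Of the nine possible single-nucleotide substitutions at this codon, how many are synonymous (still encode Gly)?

Position 1: none → 0 synonymous.
Position 2: none → 0 synonymous.
Position 3: GGT, GGA, GGG → 3 synonymous.
Total: 0 + 0 + 3 = 3.

3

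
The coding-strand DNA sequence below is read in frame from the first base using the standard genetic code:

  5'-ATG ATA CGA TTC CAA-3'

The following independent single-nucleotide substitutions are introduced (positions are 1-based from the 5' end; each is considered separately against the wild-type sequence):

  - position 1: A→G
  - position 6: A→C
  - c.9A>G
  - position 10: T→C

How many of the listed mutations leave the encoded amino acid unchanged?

2

Codon 1: ATG (Met) → GTG (Val) — missense.
Codon 2: ATA (Ile) → ATC (Ile) — synonymous.
Codon 3: CGA (Arg) → CGG (Arg) — synonymous.
Codon 4: TTC (Phe) → CTC (Leu) — missense.
Synonymous: 2 of 4.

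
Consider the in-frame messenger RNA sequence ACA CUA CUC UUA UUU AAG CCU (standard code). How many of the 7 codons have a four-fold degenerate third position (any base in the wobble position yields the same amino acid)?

4

Codon 1 ACA (Thr): third position 4-fold.
Codon 2 CUA (Leu): third position 4-fold.
Codon 3 CUC (Leu): third position 4-fold.
Codon 4 UUA (Leu): third position 2-fold.
Codon 5 UUU (Phe): third position 2-fold.
Codon 6 AAG (Lys): third position 2-fold.
Codon 7 CCU (Pro): third position 4-fold.
Four-fold degenerate third positions: 4.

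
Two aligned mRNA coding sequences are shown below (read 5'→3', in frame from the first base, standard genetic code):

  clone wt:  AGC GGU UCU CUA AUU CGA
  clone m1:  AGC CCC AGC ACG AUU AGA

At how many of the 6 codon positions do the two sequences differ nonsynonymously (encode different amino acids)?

Codon 1: AGC Ser / AGC Ser — identical.
Codon 2: GGU Gly / CCC Pro — nonsynonymous.
Codon 3: UCU Ser / AGC Ser — synonymous.
Codon 4: CUA Leu / ACG Thr — nonsynonymous.
Codon 5: AUU Ile / AUU Ile — identical.
Codon 6: CGA Arg / AGA Arg — synonymous.
Nonsynonymous differences: 2.

2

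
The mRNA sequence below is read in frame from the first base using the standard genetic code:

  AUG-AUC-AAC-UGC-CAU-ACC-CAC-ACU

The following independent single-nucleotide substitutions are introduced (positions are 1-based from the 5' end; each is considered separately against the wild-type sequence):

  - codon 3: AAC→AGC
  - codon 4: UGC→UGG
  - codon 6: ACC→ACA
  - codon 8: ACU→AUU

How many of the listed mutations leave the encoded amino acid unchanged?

Codon 3: AAC (Asn) → AGC (Ser) — missense.
Codon 4: UGC (Cys) → UGG (Trp) — missense.
Codon 6: ACC (Thr) → ACA (Thr) — synonymous.
Codon 8: ACU (Thr) → AUU (Ile) — missense.
Synonymous: 1 of 4.

1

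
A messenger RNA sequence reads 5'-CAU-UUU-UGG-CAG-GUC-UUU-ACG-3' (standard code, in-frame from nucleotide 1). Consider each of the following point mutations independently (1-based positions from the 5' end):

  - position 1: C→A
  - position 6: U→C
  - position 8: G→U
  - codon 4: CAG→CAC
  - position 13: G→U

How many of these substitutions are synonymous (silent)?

1

Codon 1: CAU (His) → AAU (Asn) — missense.
Codon 2: UUU (Phe) → UUC (Phe) — synonymous.
Codon 3: UGG (Trp) → UUG (Leu) — missense.
Codon 4: CAG (Gln) → CAC (His) — missense.
Codon 5: GUC (Val) → UUC (Phe) — missense.
Synonymous: 1 of 5.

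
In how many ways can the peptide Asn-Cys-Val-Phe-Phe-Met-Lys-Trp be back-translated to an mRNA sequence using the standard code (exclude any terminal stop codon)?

Asn: 2 codons.
Cys: 2 codons.
Val: 4 codons.
Phe: 2 codons.
Phe: 2 codons.
Met: 1 codon.
Lys: 2 codons.
Trp: 1 codon.
2 × 2 × 4 × 2 × 2 × 1 × 2 × 1 = 128.

128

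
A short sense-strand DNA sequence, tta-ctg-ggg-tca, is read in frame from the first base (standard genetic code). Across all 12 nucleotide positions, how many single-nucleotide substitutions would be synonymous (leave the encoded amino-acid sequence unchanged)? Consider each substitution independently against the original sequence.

Codon 1 (TTA, Leu): 2 synonymous substitutions.
Codon 2 (CTG, Leu): 4 synonymous substitutions.
Codon 3 (GGG, Gly): 3 synonymous substitutions.
Codon 4 (TCA, Ser): 3 synonymous substitutions.
Total: 2 + 4 + 3 + 3 = 12.

12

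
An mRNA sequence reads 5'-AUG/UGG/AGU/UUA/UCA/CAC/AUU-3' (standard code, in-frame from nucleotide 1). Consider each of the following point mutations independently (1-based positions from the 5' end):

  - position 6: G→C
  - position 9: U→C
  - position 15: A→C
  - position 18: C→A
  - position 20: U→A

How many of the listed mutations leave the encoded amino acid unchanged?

Codon 2: UGG (Trp) → UGC (Cys) — missense.
Codon 3: AGU (Ser) → AGC (Ser) — synonymous.
Codon 5: UCA (Ser) → UCC (Ser) — synonymous.
Codon 6: CAC (His) → CAA (Gln) — missense.
Codon 7: AUU (Ile) → AAU (Asn) — missense.
Synonymous: 2 of 5.

2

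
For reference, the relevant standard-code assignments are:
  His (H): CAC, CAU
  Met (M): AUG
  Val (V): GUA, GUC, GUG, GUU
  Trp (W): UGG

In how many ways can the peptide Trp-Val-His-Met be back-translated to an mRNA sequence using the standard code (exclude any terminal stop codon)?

8

Trp: 1 codon.
Val: 4 codons.
His: 2 codons.
Met: 1 codon.
1 × 4 × 2 × 1 = 8.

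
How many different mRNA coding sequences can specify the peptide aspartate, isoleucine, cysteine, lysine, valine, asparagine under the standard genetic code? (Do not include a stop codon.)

Asp: 2 codons.
Ile: 3 codons.
Cys: 2 codons.
Lys: 2 codons.
Val: 4 codons.
Asn: 2 codons.
2 × 3 × 2 × 2 × 4 × 2 = 192.

192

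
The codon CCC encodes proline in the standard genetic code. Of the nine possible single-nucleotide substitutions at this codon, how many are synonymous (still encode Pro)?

Position 1: none → 0 synonymous.
Position 2: none → 0 synonymous.
Position 3: CCU, CCA, CCG → 3 synonymous.
Total: 0 + 0 + 3 = 3.

3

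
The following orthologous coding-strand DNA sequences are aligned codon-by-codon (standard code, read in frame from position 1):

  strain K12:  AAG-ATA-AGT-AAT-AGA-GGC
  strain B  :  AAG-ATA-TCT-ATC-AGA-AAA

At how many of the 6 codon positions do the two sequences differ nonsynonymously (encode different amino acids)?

Codon 1: AAG Lys / AAG Lys — identical.
Codon 2: ATA Ile / ATA Ile — identical.
Codon 3: AGT Ser / TCT Ser — synonymous.
Codon 4: AAT Asn / ATC Ile — nonsynonymous.
Codon 5: AGA Arg / AGA Arg — identical.
Codon 6: GGC Gly / AAA Lys — nonsynonymous.
Nonsynonymous differences: 2.

2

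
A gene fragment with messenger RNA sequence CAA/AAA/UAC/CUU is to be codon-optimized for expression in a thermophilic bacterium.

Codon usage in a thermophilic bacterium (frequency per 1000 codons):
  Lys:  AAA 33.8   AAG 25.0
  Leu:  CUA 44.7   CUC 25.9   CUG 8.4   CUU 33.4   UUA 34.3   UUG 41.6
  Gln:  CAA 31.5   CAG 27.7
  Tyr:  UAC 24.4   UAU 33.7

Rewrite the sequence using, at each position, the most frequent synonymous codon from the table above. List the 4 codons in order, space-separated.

CAA AAA UAU CUA

Codon 1 (Gln): best is CAA at 31.5.
Codon 2 (Lys): best is AAA at 33.8.
Codon 3 (Tyr): best is UAU at 33.7.
Codon 4 (Leu): best is CUA at 44.7.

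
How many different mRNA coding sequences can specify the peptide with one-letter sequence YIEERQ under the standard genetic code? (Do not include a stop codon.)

Tyr: 2 codons.
Ile: 3 codons.
Glu: 2 codons.
Glu: 2 codons.
Arg: 6 codons.
Gln: 2 codons.
2 × 3 × 2 × 2 × 6 × 2 = 288.

288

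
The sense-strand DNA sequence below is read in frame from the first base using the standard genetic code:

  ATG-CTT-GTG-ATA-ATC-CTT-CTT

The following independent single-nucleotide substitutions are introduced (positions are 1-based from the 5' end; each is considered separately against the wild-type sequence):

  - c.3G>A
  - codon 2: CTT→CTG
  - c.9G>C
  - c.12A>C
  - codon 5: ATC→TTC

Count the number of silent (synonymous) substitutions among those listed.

3

Codon 1: ATG (Met) → ATA (Ile) — missense.
Codon 2: CTT (Leu) → CTG (Leu) — synonymous.
Codon 3: GTG (Val) → GTC (Val) — synonymous.
Codon 4: ATA (Ile) → ATC (Ile) — synonymous.
Codon 5: ATC (Ile) → TTC (Phe) — missense.
Synonymous: 3 of 5.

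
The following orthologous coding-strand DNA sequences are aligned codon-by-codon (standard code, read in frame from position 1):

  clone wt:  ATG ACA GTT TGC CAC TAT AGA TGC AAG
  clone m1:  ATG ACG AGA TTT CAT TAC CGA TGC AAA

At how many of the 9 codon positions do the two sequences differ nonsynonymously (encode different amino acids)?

Codon 1: ATG Met / ATG Met — identical.
Codon 2: ACA Thr / ACG Thr — synonymous.
Codon 3: GTT Val / AGA Arg — nonsynonymous.
Codon 4: TGC Cys / TTT Phe — nonsynonymous.
Codon 5: CAC His / CAT His — synonymous.
Codon 6: TAT Tyr / TAC Tyr — synonymous.
Codon 7: AGA Arg / CGA Arg — synonymous.
Codon 8: TGC Cys / TGC Cys — identical.
Codon 9: AAG Lys / AAA Lys — synonymous.
Nonsynonymous differences: 2.

2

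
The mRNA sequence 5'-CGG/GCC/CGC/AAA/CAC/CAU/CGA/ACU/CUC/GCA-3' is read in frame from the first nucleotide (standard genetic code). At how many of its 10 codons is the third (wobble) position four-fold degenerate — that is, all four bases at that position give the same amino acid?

Codon 1 CGG (Arg): third position 4-fold.
Codon 2 GCC (Ala): third position 4-fold.
Codon 3 CGC (Arg): third position 4-fold.
Codon 4 AAA (Lys): third position 2-fold.
Codon 5 CAC (His): third position 2-fold.
Codon 6 CAU (His): third position 2-fold.
Codon 7 CGA (Arg): third position 4-fold.
Codon 8 ACU (Thr): third position 4-fold.
Codon 9 CUC (Leu): third position 4-fold.
Codon 10 GCA (Ala): third position 4-fold.
Four-fold degenerate third positions: 7.

7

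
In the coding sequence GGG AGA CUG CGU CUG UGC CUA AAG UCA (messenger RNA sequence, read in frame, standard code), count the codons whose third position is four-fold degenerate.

Codon 1 GGG (Gly): third position 4-fold.
Codon 2 AGA (Arg): third position 2-fold.
Codon 3 CUG (Leu): third position 4-fold.
Codon 4 CGU (Arg): third position 4-fold.
Codon 5 CUG (Leu): third position 4-fold.
Codon 6 UGC (Cys): third position 2-fold.
Codon 7 CUA (Leu): third position 4-fold.
Codon 8 AAG (Lys): third position 2-fold.
Codon 9 UCA (Ser): third position 4-fold.
Four-fold degenerate third positions: 6.

6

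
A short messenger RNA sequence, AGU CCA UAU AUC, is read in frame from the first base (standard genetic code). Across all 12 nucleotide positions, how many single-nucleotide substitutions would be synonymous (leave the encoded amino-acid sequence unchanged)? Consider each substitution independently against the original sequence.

Codon 1 (AGU, Ser): 1 synonymous substitution.
Codon 2 (CCA, Pro): 3 synonymous substitutions.
Codon 3 (UAU, Tyr): 1 synonymous substitution.
Codon 4 (AUC, Ile): 2 synonymous substitutions.
Total: 1 + 3 + 1 + 2 = 7.

7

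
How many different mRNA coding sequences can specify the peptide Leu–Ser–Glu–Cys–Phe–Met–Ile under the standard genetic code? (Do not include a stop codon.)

Leu: 6 codons.
Ser: 6 codons.
Glu: 2 codons.
Cys: 2 codons.
Phe: 2 codons.
Met: 1 codon.
Ile: 3 codons.
6 × 6 × 2 × 2 × 2 × 1 × 3 = 864.

864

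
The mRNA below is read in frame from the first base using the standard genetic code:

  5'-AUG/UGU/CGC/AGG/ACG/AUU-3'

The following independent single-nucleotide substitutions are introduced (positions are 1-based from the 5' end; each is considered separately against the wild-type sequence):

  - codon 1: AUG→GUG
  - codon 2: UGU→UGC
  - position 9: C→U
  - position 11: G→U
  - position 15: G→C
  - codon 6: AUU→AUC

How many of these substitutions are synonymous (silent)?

4

Codon 1: AUG (Met) → GUG (Val) — missense.
Codon 2: UGU (Cys) → UGC (Cys) — synonymous.
Codon 3: CGC (Arg) → CGU (Arg) — synonymous.
Codon 4: AGG (Arg) → AUG (Met) — missense.
Codon 5: ACG (Thr) → ACC (Thr) — synonymous.
Codon 6: AUU (Ile) → AUC (Ile) — synonymous.
Synonymous: 4 of 6.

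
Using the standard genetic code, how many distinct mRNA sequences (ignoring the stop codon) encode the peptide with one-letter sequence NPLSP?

1152

Asn: 2 codons.
Pro: 4 codons.
Leu: 6 codons.
Ser: 6 codons.
Pro: 4 codons.
2 × 4 × 6 × 6 × 4 = 1152.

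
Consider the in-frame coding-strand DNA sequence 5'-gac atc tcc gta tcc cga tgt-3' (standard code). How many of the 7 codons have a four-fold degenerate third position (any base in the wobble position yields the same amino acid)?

4

Codon 1 GAC (Asp): third position 2-fold.
Codon 2 ATC (Ile): third position 3-fold.
Codon 3 TCC (Ser): third position 4-fold.
Codon 4 GTA (Val): third position 4-fold.
Codon 5 TCC (Ser): third position 4-fold.
Codon 6 CGA (Arg): third position 4-fold.
Codon 7 TGT (Cys): third position 2-fold.
Four-fold degenerate third positions: 4.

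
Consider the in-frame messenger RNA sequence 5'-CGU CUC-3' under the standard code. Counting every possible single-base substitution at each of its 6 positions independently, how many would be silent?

6

Codon 1 (CGU, Arg): 3 synonymous substitutions.
Codon 2 (CUC, Leu): 3 synonymous substitutions.
Total: 3 + 3 = 6.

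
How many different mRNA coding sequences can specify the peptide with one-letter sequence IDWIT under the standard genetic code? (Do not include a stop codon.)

72

Ile: 3 codons.
Asp: 2 codons.
Trp: 1 codon.
Ile: 3 codons.
Thr: 4 codons.
3 × 2 × 1 × 3 × 4 = 72.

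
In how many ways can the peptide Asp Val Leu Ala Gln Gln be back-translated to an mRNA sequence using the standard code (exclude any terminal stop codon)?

Asp: 2 codons.
Val: 4 codons.
Leu: 6 codons.
Ala: 4 codons.
Gln: 2 codons.
Gln: 2 codons.
2 × 4 × 6 × 4 × 2 × 2 = 768.

768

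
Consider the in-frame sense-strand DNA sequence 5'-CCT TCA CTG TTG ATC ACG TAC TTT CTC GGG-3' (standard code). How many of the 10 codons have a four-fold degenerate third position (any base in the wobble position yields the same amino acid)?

6

Codon 1 CCT (Pro): third position 4-fold.
Codon 2 TCA (Ser): third position 4-fold.
Codon 3 CTG (Leu): third position 4-fold.
Codon 4 TTG (Leu): third position 2-fold.
Codon 5 ATC (Ile): third position 3-fold.
Codon 6 ACG (Thr): third position 4-fold.
Codon 7 TAC (Tyr): third position 2-fold.
Codon 8 TTT (Phe): third position 2-fold.
Codon 9 CTC (Leu): third position 4-fold.
Codon 10 GGG (Gly): third position 4-fold.
Four-fold degenerate third positions: 6.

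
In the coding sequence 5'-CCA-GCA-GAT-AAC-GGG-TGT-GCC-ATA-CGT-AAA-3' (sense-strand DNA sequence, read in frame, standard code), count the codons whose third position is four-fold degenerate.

5

Codon 1 CCA (Pro): third position 4-fold.
Codon 2 GCA (Ala): third position 4-fold.
Codon 3 GAT (Asp): third position 2-fold.
Codon 4 AAC (Asn): third position 2-fold.
Codon 5 GGG (Gly): third position 4-fold.
Codon 6 TGT (Cys): third position 2-fold.
Codon 7 GCC (Ala): third position 4-fold.
Codon 8 ATA (Ile): third position 3-fold.
Codon 9 CGT (Arg): third position 4-fold.
Codon 10 AAA (Lys): third position 2-fold.
Four-fold degenerate third positions: 5.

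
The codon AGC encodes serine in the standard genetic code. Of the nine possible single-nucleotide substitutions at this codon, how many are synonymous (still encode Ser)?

Position 1: none → 0 synonymous.
Position 2: none → 0 synonymous.
Position 3: AGT → 1 synonymous.
Total: 0 + 0 + 1 = 1.

1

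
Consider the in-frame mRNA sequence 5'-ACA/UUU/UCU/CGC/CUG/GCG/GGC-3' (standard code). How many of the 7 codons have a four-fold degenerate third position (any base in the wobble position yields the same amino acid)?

6

Codon 1 ACA (Thr): third position 4-fold.
Codon 2 UUU (Phe): third position 2-fold.
Codon 3 UCU (Ser): third position 4-fold.
Codon 4 CGC (Arg): third position 4-fold.
Codon 5 CUG (Leu): third position 4-fold.
Codon 6 GCG (Ala): third position 4-fold.
Codon 7 GGC (Gly): third position 4-fold.
Four-fold degenerate third positions: 6.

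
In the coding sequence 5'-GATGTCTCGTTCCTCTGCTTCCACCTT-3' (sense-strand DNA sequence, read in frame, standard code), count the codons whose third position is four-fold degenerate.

Codon 1 GAT (Asp): third position 2-fold.
Codon 2 GTC (Val): third position 4-fold.
Codon 3 TCG (Ser): third position 4-fold.
Codon 4 TTC (Phe): third position 2-fold.
Codon 5 CTC (Leu): third position 4-fold.
Codon 6 TGC (Cys): third position 2-fold.
Codon 7 TTC (Phe): third position 2-fold.
Codon 8 CAC (His): third position 2-fold.
Codon 9 CTT (Leu): third position 4-fold.
Four-fold degenerate third positions: 4.

4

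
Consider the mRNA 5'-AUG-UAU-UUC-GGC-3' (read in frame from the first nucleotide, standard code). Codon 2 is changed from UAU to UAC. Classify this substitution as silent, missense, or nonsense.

silent

Position 6 falls in codon 2: UAU → Tyr.
After the substitution the codon is UAC → Tyr.
Both encode Tyr, so the change is synonymous.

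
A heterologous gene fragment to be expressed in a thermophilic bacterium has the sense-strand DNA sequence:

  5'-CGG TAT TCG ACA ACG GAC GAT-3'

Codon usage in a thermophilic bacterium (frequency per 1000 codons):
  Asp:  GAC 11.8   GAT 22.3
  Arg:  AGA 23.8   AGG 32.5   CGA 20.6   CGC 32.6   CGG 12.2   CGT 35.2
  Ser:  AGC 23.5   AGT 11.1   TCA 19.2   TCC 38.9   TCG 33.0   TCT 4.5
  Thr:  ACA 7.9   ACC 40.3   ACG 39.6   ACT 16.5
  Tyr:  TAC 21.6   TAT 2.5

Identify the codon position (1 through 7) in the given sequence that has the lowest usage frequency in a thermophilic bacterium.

Codon 1 CGG (Arg): 12.2 per 1000.
Codon 2 TAT (Tyr): 2.5 per 1000.
Codon 3 TCG (Ser): 33.0 per 1000.
Codon 4 ACA (Thr): 7.9 per 1000.
Codon 5 ACG (Thr): 39.6 per 1000.
Codon 6 GAC (Asp): 11.8 per 1000.
Codon 7 GAT (Asp): 22.3 per 1000.
Lowest frequency is 2.5 at codon 2.

2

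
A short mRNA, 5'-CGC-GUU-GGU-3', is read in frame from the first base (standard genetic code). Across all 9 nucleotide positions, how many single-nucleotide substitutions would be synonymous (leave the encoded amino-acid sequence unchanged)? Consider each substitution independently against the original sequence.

Codon 1 (CGC, Arg): 3 synonymous substitutions.
Codon 2 (GUU, Val): 3 synonymous substitutions.
Codon 3 (GGU, Gly): 3 synonymous substitutions.
Total: 3 + 3 + 3 = 9.

9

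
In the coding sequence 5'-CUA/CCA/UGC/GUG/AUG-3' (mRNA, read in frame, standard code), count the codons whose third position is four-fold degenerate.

Codon 1 CUA (Leu): third position 4-fold.
Codon 2 CCA (Pro): third position 4-fold.
Codon 3 UGC (Cys): third position 2-fold.
Codon 4 GUG (Val): third position 4-fold.
Codon 5 AUG (Met): third position 1-fold.
Four-fold degenerate third positions: 3.

3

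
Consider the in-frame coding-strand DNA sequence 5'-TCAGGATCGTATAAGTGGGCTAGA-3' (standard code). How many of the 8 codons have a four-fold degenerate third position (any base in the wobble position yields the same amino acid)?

Codon 1 TCA (Ser): third position 4-fold.
Codon 2 GGA (Gly): third position 4-fold.
Codon 3 TCG (Ser): third position 4-fold.
Codon 4 TAT (Tyr): third position 2-fold.
Codon 5 AAG (Lys): third position 2-fold.
Codon 6 TGG (Trp): third position 1-fold.
Codon 7 GCT (Ala): third position 4-fold.
Codon 8 AGA (Arg): third position 2-fold.
Four-fold degenerate third positions: 4.

4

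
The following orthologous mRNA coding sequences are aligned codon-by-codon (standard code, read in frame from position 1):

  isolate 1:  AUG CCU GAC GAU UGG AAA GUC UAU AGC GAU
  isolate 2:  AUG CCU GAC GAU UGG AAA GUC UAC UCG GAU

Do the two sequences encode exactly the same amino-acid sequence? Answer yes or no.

Codon 1: AUG Met / AUG Met — identical.
Codon 2: CCU Pro / CCU Pro — identical.
Codon 3: GAC Asp / GAC Asp — identical.
Codon 4: GAU Asp / GAU Asp — identical.
Codon 5: UGG Trp / UGG Trp — identical.
Codon 6: AAA Lys / AAA Lys — identical.
Codon 7: GUC Val / GUC Val — identical.
Codon 8: UAU Tyr / UAC Tyr — synonymous.
Codon 9: AGC Ser / UCG Ser — synonymous.
Codon 10: GAU Asp / GAU Asp — identical.
Nonsynonymous differences: 0 → same protein.

yes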